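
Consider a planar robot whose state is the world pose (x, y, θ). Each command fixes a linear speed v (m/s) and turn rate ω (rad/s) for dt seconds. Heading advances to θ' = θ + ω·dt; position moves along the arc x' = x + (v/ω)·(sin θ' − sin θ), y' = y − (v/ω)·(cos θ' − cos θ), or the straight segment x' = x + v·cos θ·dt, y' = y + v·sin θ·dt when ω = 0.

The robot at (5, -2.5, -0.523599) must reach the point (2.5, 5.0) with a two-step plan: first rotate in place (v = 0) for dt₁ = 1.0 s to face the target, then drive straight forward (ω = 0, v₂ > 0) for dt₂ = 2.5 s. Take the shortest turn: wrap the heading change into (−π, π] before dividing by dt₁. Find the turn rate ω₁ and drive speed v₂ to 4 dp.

heading to target = atan2(5−-2.5, 2.5−5) = 1.8925
Δθ = wrap(1.8925 − -0.5236) = 2.4161; ω₁ = Δθ/dt₁ = 2.4161
distance = √((2.5−5)² + (5−-2.5)²) = 7.9057; v₂ = distance/dt₂ = 3.1623

ω₁ = 2.4161, v₂ = 3.1623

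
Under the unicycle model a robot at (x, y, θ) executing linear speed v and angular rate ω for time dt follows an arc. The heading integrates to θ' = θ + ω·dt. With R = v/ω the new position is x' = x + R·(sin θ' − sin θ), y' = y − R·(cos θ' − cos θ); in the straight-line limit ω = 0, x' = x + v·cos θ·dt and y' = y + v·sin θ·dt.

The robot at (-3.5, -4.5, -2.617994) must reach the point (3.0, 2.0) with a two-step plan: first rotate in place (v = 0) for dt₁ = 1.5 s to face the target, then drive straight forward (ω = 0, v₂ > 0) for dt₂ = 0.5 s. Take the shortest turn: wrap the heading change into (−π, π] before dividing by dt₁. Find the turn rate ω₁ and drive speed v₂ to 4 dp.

heading to target = atan2(2−-4.5, 3−-3.5) = 0.7854
Δθ = wrap(0.7854 − -2.6180) = -2.8798; ω₁ = Δθ/dt₁ = -1.9199
distance = √((3−-3.5)² + (2−-4.5)²) = 9.1924; v₂ = distance/dt₂ = 18.3848

ω₁ = -1.9199, v₂ = 18.3848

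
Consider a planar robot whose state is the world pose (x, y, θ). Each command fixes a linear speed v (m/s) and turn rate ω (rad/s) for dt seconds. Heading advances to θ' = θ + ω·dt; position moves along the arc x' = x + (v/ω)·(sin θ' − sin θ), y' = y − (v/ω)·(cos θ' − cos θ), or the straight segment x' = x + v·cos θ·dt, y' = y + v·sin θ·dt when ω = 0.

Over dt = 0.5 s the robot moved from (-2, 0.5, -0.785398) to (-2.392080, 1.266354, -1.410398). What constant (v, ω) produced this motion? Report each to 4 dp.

v = -1.7500, ω = -1.2500

Δθ = -1.410398 − -0.785398 = -0.625000
ω = Δθ/dt = -0.625000/0.5 = -1.2500
R = −Δy/(cos θ' − cos θ) = 1.4000
v = R·ω = 1.4000·-1.2500 = -1.7500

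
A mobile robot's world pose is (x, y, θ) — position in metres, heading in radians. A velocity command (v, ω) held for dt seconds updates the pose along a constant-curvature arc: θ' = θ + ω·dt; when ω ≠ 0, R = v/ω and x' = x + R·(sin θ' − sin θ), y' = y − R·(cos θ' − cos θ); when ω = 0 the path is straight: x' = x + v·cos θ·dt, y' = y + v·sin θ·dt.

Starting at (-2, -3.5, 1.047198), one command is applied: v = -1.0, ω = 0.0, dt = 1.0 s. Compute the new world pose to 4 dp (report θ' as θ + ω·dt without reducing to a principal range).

(-2.5000, -4.3660, 1.0472)

θ' = 1.0472 + 0.0·1.0 = 1.0472
ω = 0 → straight: x' = -2 + -1.0·cos(1.0472)·1.0 = -2.5000
y' = -3.5 + -1.0·sin(1.0472)·1.0 = -4.3660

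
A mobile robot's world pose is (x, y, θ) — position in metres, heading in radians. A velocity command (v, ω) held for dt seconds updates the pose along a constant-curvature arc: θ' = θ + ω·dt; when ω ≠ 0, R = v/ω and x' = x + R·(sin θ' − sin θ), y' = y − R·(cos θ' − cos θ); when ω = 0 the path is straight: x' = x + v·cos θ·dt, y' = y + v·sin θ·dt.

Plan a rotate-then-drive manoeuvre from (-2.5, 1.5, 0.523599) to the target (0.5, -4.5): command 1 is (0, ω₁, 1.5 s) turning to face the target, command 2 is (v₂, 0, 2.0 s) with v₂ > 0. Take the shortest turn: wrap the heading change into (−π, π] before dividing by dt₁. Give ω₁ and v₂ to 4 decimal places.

ω₁ = -1.0872, v₂ = 3.3541

heading to target = atan2(-4.5−1.5, 0.5−-2.5) = -1.1071
Δθ = wrap(-1.1071 − 0.5236) = -1.6307; ω₁ = Δθ/dt₁ = -1.0872
distance = √((0.5−-2.5)² + (-4.5−1.5)²) = 6.7082; v₂ = distance/dt₂ = 3.3541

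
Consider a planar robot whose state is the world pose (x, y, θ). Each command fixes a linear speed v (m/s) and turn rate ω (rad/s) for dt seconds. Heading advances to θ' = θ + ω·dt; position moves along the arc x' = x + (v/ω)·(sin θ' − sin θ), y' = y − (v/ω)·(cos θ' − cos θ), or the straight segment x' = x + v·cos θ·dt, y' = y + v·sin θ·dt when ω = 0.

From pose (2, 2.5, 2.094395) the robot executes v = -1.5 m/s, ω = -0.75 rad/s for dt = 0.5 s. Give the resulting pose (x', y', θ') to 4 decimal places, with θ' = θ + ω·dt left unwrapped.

θ' = 2.0944 + -0.75·0.5 = 1.7194
R = v/ω = -1.5/-0.75 = 2.0000
x' = 2 + 2.0000·(sin 1.7194 − sin 2.0944) = 2.2459
y' = 2.5 − 2.0000·(cos 1.7194 − cos 2.0944) = 1.7961

(2.2459, 1.7961, 1.7194)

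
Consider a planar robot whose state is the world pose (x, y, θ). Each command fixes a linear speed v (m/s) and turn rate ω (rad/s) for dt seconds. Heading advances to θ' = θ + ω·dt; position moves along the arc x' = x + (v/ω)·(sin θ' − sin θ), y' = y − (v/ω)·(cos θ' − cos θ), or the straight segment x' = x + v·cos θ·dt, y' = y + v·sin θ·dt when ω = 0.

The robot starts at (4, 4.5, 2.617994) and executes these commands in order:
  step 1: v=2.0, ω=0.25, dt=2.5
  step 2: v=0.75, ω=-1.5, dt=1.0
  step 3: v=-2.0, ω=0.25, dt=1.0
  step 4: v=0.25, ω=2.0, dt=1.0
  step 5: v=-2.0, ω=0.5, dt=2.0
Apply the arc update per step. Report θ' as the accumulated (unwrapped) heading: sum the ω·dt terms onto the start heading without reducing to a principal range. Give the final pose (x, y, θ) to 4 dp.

step 1: θ'=3.2430 (R=8.0000) → pose (-0.8098, 5.5307, 3.2430)
step 2: θ'=1.7430 (R=-0.5000) → pose (-1.3530, 5.9425, 1.7430)
step 3: θ'=1.9930 (R=-8.0000) → pose (-0.7689, 4.0351, 1.9930)
step 4: θ'=3.9930 (R=0.1250) → pose (-0.9769, 4.0663, 3.9930)
step 5: θ'=4.9930 (R=-4.0000) → pose (-0.1422, 7.8097, 4.9930)

(-0.1422, 7.8097, 4.9930)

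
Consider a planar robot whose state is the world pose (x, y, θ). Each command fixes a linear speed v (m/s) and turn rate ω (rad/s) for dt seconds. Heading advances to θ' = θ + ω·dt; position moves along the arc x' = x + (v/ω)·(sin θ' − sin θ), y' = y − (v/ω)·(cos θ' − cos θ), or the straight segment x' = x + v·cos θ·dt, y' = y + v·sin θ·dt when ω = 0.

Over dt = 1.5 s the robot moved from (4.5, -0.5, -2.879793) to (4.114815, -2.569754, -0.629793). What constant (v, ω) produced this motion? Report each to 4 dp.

v = 1.7500, ω = 1.5000

Δθ = -0.629793 − -2.879793 = 2.250000
ω = Δθ/dt = 2.250000/1.5 = 1.5000
R = −Δy/(cos θ' − cos θ) = 1.1667
v = R·ω = 1.1667·1.5000 = 1.7500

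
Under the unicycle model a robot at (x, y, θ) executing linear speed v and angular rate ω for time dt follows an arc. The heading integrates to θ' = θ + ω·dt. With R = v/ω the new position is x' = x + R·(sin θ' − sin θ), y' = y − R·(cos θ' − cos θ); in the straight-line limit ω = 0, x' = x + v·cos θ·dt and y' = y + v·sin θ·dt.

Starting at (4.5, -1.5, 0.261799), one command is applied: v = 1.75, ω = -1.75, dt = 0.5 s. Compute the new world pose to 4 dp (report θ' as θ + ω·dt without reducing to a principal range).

(5.3343, -1.6481, -0.6132)

θ' = 0.2618 + -1.75·0.5 = -0.6132
R = v/ω = 1.75/-1.75 = -1.0000
x' = 4.5 + -1.0000·(sin -0.6132 − sin 0.2618) = 5.3343
y' = -1.5 − -1.0000·(cos -0.6132 − cos 0.2618) = -1.6481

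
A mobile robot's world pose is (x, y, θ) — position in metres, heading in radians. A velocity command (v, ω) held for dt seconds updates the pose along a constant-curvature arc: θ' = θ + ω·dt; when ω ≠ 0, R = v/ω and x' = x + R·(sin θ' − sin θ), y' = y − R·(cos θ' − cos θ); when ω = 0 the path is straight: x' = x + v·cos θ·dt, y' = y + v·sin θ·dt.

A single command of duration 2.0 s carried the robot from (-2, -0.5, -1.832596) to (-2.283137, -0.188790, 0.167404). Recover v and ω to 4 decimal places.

Δθ = 0.167404 − -1.832596 = 2.000000
ω = Δθ/dt = 2.000000/2.0 = 1.0000
R = −Δy/(cos θ' − cos θ) = -0.2500
v = R·ω = -0.2500·1.0000 = -0.2500

v = -0.2500, ω = 1.0000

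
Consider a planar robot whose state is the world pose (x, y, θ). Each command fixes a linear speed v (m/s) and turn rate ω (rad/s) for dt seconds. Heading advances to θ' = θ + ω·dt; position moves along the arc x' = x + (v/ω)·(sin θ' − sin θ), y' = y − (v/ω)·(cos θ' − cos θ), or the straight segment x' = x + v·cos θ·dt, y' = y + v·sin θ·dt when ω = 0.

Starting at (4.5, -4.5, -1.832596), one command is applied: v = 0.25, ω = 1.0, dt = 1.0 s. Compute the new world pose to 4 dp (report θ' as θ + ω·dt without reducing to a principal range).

θ' = -1.8326 + 1.0·1.0 = -0.8326
R = v/ω = 0.25/1.0 = 0.2500
x' = 4.5 + 0.2500·(sin -0.8326 − sin -1.8326) = 4.5566
y' = -4.5 − 0.2500·(cos -0.8326 − cos -1.8326) = -4.7329

(4.5566, -4.7329, -0.8326)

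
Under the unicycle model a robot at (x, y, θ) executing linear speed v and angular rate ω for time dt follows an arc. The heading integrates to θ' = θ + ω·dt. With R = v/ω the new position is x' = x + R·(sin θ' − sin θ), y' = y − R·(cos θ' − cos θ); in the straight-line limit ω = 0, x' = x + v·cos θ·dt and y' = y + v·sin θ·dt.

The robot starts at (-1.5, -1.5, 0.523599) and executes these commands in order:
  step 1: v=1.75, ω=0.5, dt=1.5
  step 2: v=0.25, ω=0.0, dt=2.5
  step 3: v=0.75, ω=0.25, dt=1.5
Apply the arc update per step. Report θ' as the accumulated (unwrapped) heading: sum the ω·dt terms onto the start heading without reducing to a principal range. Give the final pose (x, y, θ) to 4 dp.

step 1: θ'=1.2736 (R=3.5000) → pose (0.0966, 0.5061, 1.2736)
step 2: θ'=1.2736 (straight) → pose (0.2796, 1.1037, 1.2736)
step 3: θ'=1.6486 (R=3.0000) → pose (0.4020, 2.2154, 1.6486)

(0.4020, 2.2154, 1.6486)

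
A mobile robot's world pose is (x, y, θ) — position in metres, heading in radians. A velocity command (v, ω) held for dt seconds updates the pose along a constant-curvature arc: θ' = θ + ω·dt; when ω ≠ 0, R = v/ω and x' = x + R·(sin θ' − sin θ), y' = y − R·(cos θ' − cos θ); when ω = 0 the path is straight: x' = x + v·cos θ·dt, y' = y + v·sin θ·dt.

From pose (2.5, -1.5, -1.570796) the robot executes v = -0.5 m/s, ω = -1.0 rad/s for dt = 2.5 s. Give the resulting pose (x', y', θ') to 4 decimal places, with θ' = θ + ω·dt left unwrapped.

(3.4006, -1.2008, -4.0708)

θ' = -1.5708 + -1.0·2.5 = -4.0708
R = v/ω = -0.5/-1.0 = 0.5000
x' = 2.5 + 0.5000·(sin -4.0708 − sin -1.5708) = 3.4006
y' = -1.5 − 0.5000·(cos -4.0708 − cos -1.5708) = -1.2008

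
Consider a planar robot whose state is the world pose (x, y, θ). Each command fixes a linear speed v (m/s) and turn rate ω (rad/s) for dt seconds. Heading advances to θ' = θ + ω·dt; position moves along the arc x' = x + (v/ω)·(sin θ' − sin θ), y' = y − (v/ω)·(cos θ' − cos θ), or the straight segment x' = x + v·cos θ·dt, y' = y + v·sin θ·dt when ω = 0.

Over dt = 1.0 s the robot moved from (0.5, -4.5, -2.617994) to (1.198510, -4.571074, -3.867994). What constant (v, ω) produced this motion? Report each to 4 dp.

Δθ = -3.867994 − -2.617994 = -1.250000
ω = Δθ/dt = -1.250000/1.0 = -1.2500
R = Δx/(sin θ' − sin θ) = 0.6000
v = R·ω = 0.6000·-1.2500 = -0.7500

v = -0.7500, ω = -1.2500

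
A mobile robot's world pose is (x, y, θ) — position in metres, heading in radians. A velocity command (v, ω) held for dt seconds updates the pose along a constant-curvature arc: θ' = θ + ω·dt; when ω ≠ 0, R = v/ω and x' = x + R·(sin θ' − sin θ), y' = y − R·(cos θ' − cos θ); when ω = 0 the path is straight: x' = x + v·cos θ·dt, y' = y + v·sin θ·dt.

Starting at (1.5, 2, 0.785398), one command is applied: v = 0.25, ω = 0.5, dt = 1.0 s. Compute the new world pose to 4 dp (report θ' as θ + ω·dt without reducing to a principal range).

(1.6262, 2.2128, 1.2854)

θ' = 0.7854 + 0.5·1.0 = 1.2854
R = v/ω = 0.25/0.5 = 0.5000
x' = 1.5 + 0.5000·(sin 1.2854 − sin 0.7854) = 1.6262
y' = 2 − 0.5000·(cos 1.2854 − cos 0.7854) = 2.2128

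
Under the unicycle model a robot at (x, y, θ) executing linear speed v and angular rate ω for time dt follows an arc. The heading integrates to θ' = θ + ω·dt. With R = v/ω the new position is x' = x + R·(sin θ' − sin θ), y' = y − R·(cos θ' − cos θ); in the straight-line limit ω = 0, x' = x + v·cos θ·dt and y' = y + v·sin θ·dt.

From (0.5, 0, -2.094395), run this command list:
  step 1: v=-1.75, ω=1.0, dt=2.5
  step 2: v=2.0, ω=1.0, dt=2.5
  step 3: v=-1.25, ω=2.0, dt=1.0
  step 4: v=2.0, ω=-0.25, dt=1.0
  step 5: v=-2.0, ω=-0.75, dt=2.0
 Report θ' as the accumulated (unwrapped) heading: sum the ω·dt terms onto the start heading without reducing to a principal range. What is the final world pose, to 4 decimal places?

step 1: θ'=0.4056 (R=-1.7500) → pose (-1.7061, 2.4830, 0.4056)
step 2: θ'=2.9056 (R=2.0000) → pose (-2.0276, 6.2653, 2.9056)
step 3: θ'=4.9056 (R=-0.6250) → pose (-1.2681, 6.9930, 4.9056)
step 4: θ'=4.6556 (R=-8.0000) → pose (-1.1321, 5.0028, 4.6556)
step 5: θ'=3.1556 (R=2.6667) → pose (1.4929, 7.5179, 3.1556)

(1.4929, 7.5179, 3.1556)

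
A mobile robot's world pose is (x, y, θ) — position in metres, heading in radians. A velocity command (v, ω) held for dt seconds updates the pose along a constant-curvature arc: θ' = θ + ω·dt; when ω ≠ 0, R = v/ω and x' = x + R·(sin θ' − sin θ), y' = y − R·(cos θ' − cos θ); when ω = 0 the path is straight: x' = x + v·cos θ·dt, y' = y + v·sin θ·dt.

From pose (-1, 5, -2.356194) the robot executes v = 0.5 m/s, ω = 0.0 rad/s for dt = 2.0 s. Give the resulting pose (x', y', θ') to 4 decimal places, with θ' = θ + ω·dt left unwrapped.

θ' = -2.3562 + 0.0·2.0 = -2.3562
ω = 0 → straight: x' = -1 + 0.5·cos(-2.3562)·2.0 = -1.7071
y' = 5 + 0.5·sin(-2.3562)·2.0 = 4.2929

(-1.7071, 4.2929, -2.3562)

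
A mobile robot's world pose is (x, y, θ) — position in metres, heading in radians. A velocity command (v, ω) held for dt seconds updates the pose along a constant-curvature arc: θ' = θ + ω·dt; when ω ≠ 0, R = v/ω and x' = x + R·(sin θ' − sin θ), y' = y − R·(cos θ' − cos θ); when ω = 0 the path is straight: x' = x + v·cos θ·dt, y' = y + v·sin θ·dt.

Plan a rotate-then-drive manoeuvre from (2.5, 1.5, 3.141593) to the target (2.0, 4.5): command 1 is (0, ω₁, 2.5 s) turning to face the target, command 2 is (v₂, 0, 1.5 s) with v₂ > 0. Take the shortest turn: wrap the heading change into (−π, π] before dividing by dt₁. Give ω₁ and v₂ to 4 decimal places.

heading to target = atan2(4.5−1.5, 2−2.5) = 1.7359
Δθ = wrap(1.7359 − 3.1416) = -1.4056; ω₁ = Δθ/dt₁ = -0.5623
distance = √((2−2.5)² + (4.5−1.5)²) = 3.0414; v₂ = distance/dt₂ = 2.0276

ω₁ = -0.5623, v₂ = 2.0276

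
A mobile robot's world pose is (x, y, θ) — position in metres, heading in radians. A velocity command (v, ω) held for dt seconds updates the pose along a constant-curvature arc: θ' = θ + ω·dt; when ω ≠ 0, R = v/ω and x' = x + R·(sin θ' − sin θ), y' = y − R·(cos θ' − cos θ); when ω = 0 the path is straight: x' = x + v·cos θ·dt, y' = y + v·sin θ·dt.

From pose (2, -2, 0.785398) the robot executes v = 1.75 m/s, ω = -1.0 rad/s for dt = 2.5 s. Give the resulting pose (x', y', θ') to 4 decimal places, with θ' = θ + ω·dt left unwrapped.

θ' = 0.7854 + -1.0·2.5 = -1.7146
R = v/ω = 1.75/-1.0 = -1.7500
x' = 2 + -1.7500·(sin -1.7146 − sin 0.7854) = 4.9694
y' = -2 − -1.7500·(cos -1.7146 − cos 0.7854) = -3.4882

(4.9694, -3.4882, -1.7146)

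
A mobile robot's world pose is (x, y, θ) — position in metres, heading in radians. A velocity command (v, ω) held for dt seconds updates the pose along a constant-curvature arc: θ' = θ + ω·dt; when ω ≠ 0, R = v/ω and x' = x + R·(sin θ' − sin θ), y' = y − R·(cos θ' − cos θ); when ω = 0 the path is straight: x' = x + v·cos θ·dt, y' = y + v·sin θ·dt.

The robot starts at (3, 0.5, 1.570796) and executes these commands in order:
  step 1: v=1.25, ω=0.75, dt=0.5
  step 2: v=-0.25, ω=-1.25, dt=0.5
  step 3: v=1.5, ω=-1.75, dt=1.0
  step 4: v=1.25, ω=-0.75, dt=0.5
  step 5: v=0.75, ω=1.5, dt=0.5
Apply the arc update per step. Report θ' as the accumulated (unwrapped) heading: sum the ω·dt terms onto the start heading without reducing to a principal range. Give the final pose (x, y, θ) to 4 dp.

(4.9190, 1.0433, -0.0542)

step 1: θ'=1.9458 (R=1.6667) → pose (2.8842, 1.1105, 1.9458)
step 2: θ'=1.3208 (R=0.2000) → pose (2.8919, 0.9877, 1.3208)
step 3: θ'=-0.4292 (R=-0.8571) → pose (4.0791, 1.5551, -0.4292)
step 4: θ'=-0.8042 (R=-1.6667) → pose (4.5859, 1.1957, -0.8042)
step 5: θ'=-0.0542 (R=0.5000) → pose (4.9190, 1.0433, -0.0542)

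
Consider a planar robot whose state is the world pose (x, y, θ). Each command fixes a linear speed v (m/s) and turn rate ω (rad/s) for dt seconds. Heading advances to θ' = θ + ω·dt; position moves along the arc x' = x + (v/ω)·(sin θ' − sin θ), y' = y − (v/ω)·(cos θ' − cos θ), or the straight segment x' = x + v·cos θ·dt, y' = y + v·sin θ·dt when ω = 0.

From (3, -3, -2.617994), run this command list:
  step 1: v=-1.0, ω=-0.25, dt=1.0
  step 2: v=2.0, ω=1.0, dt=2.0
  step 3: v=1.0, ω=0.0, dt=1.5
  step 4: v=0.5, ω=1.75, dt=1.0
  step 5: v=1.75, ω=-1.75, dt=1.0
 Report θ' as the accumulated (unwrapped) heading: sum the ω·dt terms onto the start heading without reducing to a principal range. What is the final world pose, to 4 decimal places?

(5.8767, -6.9619, -0.8680)

step 1: θ'=-2.8680 (R=4.0000) → pose (3.9192, -2.6129, -2.8680)
step 2: θ'=-0.8680 (R=2.0000) → pose (2.9335, -5.8312, -0.8680)
step 3: θ'=-0.8680 (straight) → pose (3.9031, -6.9758, -0.8680)
step 4: θ'=0.8820 (R=0.2857) → pose (4.3417, -6.9727, 0.8820)
step 5: θ'=-0.8680 (R=-1.0000) → pose (5.8767, -6.9619, -0.8680)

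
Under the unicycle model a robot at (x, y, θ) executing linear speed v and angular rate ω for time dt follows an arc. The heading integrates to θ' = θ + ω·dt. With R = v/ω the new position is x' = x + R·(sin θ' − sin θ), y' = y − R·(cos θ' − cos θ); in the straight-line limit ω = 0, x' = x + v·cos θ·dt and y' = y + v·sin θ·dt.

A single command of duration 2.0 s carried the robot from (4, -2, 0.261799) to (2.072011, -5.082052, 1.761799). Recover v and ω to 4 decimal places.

v = -2.0000, ω = 0.7500

Δθ = 1.761799 − 0.261799 = 1.500000
ω = Δθ/dt = 1.500000/2.0 = 0.7500
R = −Δy/(cos θ' − cos θ) = -2.6667
v = R·ω = -2.6667·0.7500 = -2.0000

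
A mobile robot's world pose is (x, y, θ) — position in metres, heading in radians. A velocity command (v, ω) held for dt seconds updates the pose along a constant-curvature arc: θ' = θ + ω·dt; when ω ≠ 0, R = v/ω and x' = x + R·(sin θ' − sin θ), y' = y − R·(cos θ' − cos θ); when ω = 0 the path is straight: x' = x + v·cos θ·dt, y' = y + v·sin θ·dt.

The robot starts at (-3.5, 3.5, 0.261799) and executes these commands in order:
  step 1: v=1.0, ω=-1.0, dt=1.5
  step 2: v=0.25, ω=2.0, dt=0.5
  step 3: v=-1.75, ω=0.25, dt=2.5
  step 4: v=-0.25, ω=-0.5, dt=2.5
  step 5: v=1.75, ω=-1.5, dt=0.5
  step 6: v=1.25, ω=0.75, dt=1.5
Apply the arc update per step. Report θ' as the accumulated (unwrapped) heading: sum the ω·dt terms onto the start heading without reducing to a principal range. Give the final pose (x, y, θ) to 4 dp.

(-5.9057, 0.2481, -0.4882)

step 1: θ'=-1.2382 (R=-1.0000) → pose (-2.2960, 2.8606, -1.2382)
step 2: θ'=-0.2382 (R=0.1250) → pose (-2.2073, 2.7799, -0.2382)
step 3: θ'=0.3868 (R=-7.0000) → pose (-6.4996, 2.4604, 0.3868)
step 4: θ'=-0.8632 (R=0.5000) → pose (-7.0682, 2.5985, -0.8632)
step 5: θ'=-1.6132 (R=-1.1667) → pose (-6.7891, 1.7907, -1.6132)
step 6: θ'=-0.4882 (R=1.6667) → pose (-5.9057, 0.2481, -0.4882)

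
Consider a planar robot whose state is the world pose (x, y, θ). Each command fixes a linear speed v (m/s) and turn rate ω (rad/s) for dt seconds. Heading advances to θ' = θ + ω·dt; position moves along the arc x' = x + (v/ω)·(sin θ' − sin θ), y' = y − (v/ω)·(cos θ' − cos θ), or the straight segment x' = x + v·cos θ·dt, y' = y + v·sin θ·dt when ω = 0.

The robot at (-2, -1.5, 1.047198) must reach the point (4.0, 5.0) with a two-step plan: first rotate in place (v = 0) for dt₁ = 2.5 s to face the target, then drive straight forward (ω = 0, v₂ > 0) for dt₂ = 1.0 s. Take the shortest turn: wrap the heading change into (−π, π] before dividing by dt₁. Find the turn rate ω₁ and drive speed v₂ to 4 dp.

heading to target = atan2(5−-1.5, 4−-2) = 0.8254
Δθ = wrap(0.8254 − 1.0472) = -0.2218; ω₁ = Δθ/dt₁ = -0.0887
distance = √((4−-2)² + (5−-1.5)²) = 8.8459; v₂ = distance/dt₂ = 8.8459

ω₁ = -0.0887, v₂ = 8.8459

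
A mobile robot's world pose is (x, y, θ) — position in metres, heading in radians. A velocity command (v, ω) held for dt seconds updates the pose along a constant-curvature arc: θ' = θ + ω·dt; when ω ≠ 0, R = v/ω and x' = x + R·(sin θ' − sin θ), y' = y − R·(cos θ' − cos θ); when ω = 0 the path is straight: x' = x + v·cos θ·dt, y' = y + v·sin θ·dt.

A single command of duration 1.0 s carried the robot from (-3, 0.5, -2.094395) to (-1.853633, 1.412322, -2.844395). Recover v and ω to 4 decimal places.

v = -1.5000, ω = -0.7500

Δθ = -2.844395 − -2.094395 = -0.750000
ω = Δθ/dt = -0.750000/1.0 = -0.7500
R = Δx/(sin θ' − sin θ) = 2.0000
v = R·ω = 2.0000·-0.7500 = -1.5000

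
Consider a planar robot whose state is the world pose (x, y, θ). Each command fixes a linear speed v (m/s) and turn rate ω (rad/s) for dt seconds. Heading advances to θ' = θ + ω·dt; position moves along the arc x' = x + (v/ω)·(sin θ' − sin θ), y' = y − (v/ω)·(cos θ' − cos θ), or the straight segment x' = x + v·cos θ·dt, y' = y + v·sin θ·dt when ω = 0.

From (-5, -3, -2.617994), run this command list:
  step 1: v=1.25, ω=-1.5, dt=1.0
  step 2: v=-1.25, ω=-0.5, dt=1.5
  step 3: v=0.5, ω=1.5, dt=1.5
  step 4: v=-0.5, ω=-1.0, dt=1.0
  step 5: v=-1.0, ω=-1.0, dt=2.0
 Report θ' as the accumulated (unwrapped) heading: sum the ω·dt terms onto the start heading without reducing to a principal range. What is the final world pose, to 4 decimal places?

(-5.5666, -5.8563, -5.6180)

step 1: θ'=-4.1180 (R=-0.8333) → pose (-6.1071, -2.7450, -4.1180)
step 2: θ'=-4.8680 (R=2.5000) → pose (-5.7085, -4.5324, -4.8680)
step 3: θ'=-2.6180 (R=0.3333) → pose (-6.2045, -4.1921, -2.6180)
step 4: θ'=-3.6180 (R=0.5000) → pose (-5.7252, -4.1808, -3.6180)
step 5: θ'=-5.6180 (R=1.0000) → pose (-5.5666, -5.8563, -5.6180)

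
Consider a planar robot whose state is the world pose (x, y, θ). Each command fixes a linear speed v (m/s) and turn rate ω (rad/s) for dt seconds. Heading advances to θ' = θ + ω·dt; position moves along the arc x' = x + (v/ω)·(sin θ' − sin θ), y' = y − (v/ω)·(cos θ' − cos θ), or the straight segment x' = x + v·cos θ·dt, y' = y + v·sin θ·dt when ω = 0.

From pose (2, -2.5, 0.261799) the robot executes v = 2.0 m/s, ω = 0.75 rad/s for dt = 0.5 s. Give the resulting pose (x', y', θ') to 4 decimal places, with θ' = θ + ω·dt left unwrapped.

(2.8955, -2.0682, 0.6368)

θ' = 0.2618 + 0.75·0.5 = 0.6368
R = v/ω = 2.0/0.75 = 2.6667
x' = 2 + 2.6667·(sin 0.6368 − sin 0.2618) = 2.8955
y' = -2.5 − 2.6667·(cos 0.6368 − cos 0.2618) = -2.0682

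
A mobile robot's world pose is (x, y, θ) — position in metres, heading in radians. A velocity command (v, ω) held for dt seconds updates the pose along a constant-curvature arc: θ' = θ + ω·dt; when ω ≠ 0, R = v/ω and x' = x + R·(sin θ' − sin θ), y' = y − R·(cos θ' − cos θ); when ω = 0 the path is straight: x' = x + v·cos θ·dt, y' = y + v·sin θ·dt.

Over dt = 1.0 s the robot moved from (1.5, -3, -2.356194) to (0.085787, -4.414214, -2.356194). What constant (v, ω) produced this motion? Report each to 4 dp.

Δθ = -2.356194 − -2.356194 = 0.000000
ω = Δθ/dt = 0.000000/1.0 = 0.0000
ω = 0 → v = (Δx·cos θ + Δy·sin θ)/dt = 2.0000

v = 2.0000, ω = 0.0000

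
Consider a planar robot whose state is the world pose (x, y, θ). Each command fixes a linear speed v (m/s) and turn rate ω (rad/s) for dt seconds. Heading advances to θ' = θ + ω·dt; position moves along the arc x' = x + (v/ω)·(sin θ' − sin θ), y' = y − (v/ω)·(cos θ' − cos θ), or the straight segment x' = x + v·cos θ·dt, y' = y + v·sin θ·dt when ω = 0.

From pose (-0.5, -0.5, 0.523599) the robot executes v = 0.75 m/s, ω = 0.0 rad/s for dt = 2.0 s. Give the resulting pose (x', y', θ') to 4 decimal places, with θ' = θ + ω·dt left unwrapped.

(0.7990, 0.2500, 0.5236)

θ' = 0.5236 + 0.0·2.0 = 0.5236
ω = 0 → straight: x' = -0.5 + 0.75·cos(0.5236)·2.0 = 0.7990
y' = -0.5 + 0.75·sin(0.5236)·2.0 = 0.2500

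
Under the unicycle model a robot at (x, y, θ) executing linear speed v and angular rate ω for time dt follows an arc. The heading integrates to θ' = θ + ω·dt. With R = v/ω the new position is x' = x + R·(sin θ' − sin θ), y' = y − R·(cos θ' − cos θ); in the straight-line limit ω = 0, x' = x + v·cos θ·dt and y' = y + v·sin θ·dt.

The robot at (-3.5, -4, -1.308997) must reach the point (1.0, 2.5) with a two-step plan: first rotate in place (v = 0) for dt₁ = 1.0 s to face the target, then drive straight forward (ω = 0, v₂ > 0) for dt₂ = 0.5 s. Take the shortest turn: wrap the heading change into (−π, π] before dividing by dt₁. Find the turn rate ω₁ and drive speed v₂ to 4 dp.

ω₁ = 2.2742, v₂ = 15.8114

heading to target = atan2(2.5−-4, 1−-3.5) = 0.9653
Δθ = wrap(0.9653 − -1.3090) = 2.2742; ω₁ = Δθ/dt₁ = 2.2742
distance = √((1−-3.5)² + (2.5−-4)²) = 7.9057; v₂ = distance/dt₂ = 15.8114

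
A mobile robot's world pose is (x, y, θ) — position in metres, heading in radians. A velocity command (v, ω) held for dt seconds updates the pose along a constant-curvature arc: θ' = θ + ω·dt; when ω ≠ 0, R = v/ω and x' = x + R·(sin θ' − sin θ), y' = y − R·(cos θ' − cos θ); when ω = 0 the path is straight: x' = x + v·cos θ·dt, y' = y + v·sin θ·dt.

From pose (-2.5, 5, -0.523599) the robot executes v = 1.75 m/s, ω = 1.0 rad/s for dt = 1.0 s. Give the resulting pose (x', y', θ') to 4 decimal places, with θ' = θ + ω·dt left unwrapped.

(-0.8225, 4.9604, 0.4764)

θ' = -0.5236 + 1.0·1.0 = 0.4764
R = v/ω = 1.75/1.0 = 1.7500
x' = -2.5 + 1.7500·(sin 0.4764 − sin -0.5236) = -0.8225
y' = 5 − 1.7500·(cos 0.4764 − cos -0.5236) = 4.9604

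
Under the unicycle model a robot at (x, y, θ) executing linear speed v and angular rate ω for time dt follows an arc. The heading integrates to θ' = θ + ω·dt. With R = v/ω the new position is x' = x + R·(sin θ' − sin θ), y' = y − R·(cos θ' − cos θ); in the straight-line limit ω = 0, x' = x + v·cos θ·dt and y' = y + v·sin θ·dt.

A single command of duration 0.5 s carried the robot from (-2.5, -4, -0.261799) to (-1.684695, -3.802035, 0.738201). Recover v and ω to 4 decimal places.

Δθ = 0.738201 − -0.261799 = 1.000000
ω = Δθ/dt = 1.000000/0.5 = 2.0000
R = Δx/(sin θ' − sin θ) = 0.8750
v = R·ω = 0.8750·2.0000 = 1.7500

v = 1.7500, ω = 2.0000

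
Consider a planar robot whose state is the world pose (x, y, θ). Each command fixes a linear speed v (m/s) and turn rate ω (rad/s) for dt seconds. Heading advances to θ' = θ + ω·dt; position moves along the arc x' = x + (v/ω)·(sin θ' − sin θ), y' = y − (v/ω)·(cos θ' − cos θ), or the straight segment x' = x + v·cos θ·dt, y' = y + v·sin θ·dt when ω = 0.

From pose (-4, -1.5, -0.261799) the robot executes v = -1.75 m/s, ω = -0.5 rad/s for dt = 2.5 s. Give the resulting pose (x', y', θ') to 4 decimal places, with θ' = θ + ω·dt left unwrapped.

θ' = -0.2618 + -0.5·2.5 = -1.5118
R = v/ω = -1.75/-0.5 = 3.5000
x' = -4 + 3.5000·(sin -1.5118 − sin -0.2618) = -6.5880
y' = -1.5 − 3.5000·(cos -1.5118 − cos -0.2618) = 1.6744

(-6.5880, 1.6744, -1.5118)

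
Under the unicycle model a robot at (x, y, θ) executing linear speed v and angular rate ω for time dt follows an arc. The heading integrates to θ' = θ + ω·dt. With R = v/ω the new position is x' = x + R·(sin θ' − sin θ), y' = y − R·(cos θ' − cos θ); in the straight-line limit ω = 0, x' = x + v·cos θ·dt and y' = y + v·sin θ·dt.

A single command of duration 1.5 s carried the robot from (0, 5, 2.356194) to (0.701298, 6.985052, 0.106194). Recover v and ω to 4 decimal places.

Δθ = 0.106194 − 2.356194 = -2.250000
ω = Δθ/dt = -2.250000/1.5 = -1.5000
R = −Δy/(cos θ' − cos θ) = -1.1667
v = R·ω = -1.1667·-1.5000 = 1.7500

v = 1.7500, ω = -1.5000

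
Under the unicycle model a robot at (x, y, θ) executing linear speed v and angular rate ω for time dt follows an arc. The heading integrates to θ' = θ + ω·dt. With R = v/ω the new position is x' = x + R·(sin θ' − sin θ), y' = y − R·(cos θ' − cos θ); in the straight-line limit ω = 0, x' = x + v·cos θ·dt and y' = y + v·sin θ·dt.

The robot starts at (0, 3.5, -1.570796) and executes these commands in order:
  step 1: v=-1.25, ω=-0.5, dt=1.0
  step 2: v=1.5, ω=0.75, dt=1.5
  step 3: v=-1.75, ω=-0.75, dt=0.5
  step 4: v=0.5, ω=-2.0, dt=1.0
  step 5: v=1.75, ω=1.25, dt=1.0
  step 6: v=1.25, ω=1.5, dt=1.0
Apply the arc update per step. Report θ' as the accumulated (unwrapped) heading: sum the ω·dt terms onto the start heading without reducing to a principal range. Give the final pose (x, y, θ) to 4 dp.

step 1: θ'=-2.0708 (R=2.5000) → pose (0.3060, 4.6986, -2.0708)
step 2: θ'=-0.9458 (R=2.0000) → pose (0.4393, 2.5695, -0.9458)
step 3: θ'=-1.3208 (R=2.3333) → pose (0.0707, 3.3575, -1.3208)
step 4: θ'=-3.3208 (R=-0.2500) → pose (-0.2161, 3.0496, -3.3208)
step 5: θ'=-2.0708 (R=1.4000) → pose (-1.6942, 2.3432, -2.0708)
step 6: θ'=-0.5708 (R=0.8333) → pose (-1.4131, 1.2425, -0.5708)

(-1.4131, 1.2425, -0.5708)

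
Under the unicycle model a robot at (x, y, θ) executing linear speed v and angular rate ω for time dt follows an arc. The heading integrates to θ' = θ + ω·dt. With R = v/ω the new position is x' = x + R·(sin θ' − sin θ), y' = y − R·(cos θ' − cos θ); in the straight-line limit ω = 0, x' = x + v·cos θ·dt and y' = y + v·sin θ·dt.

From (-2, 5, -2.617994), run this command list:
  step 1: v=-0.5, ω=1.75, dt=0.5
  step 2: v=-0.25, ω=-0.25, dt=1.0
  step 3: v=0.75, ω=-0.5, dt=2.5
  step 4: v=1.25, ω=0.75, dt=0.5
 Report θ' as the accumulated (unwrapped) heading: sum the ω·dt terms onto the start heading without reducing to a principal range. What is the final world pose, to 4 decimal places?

step 1: θ'=-1.7430 (R=-0.2857) → pose (-1.8614, 5.1985, -1.7430)
step 2: θ'=-1.9930 (R=1.0000) → pose (-1.7883, 5.4369, -1.9930)
step 3: θ'=-3.2430 (R=-1.5000) → pose (-3.3085, 4.5593, -3.2430)
step 4: θ'=-2.8680 (R=1.6667) → pose (-3.9275, 4.5058, -2.8680)

(-3.9275, 4.5058, -2.8680)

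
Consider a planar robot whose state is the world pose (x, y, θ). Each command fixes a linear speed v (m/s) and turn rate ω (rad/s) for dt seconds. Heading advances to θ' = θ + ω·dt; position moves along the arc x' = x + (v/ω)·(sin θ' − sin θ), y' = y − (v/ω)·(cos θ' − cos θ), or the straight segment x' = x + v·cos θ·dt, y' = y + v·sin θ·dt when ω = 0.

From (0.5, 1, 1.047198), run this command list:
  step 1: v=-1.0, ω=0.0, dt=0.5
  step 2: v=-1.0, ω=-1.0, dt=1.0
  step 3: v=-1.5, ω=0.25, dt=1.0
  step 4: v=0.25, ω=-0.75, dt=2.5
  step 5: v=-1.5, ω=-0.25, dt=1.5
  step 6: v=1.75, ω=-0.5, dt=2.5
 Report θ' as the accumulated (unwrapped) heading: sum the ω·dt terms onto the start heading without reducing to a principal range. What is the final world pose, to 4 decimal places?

step 1: θ'=1.0472 (straight) → pose (0.2500, 0.5670, 1.0472)
step 2: θ'=0.0472 (R=1.0000) → pose (-0.5688, 0.0681, 0.0472)
step 3: θ'=0.2972 (R=-6.0000) → pose (-2.0428, -0.1883, 0.2972)
step 4: θ'=-1.5778 (R=-0.3333) → pose (-1.6119, -0.5093, -1.5778)
step 5: θ'=-1.9528 (R=6.0000) → pose (-1.1795, 1.6854, -1.9528)
step 6: θ'=-3.2028 (R=-3.5000) → pose (-4.6414, -0.5034, -3.2028)

(-4.6414, -0.5034, -3.2028)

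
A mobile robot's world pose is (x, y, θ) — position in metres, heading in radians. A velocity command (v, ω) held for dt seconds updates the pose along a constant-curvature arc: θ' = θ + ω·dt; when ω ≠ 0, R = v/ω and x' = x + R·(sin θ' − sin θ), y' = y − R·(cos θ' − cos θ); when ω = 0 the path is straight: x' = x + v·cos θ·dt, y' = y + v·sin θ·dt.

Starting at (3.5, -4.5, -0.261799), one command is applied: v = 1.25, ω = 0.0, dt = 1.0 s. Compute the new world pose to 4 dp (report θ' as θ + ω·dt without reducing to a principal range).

θ' = -0.2618 + 0.0·1.0 = -0.2618
ω = 0 → straight: x' = 3.5 + 1.25·cos(-0.2618)·1.0 = 4.7074
y' = -4.5 + 1.25·sin(-0.2618)·1.0 = -4.8235

(4.7074, -4.8235, -0.2618)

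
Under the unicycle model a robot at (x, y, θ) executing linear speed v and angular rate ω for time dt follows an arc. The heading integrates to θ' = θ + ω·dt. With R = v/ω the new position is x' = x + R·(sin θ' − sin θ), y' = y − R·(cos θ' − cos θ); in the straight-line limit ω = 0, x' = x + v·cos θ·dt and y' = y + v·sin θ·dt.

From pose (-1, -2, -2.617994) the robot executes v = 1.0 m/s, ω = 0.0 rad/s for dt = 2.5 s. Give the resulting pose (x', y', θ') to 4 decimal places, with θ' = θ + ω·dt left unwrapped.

(-3.1651, -3.2500, -2.6180)

θ' = -2.6180 + 0.0·2.5 = -2.6180
ω = 0 → straight: x' = -1 + 1.0·cos(-2.6180)·2.5 = -3.1651
y' = -2 + 1.0·sin(-2.6180)·2.5 = -3.2500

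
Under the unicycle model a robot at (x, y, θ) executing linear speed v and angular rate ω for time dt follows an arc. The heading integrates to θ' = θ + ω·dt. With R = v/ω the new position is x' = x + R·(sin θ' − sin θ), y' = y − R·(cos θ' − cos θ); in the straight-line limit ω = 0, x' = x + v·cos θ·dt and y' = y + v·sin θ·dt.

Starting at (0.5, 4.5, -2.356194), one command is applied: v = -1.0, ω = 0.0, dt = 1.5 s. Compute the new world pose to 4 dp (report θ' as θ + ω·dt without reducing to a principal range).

(1.5607, 5.5607, -2.3562)

θ' = -2.3562 + 0.0·1.5 = -2.3562
ω = 0 → straight: x' = 0.5 + -1.0·cos(-2.3562)·1.5 = 1.5607
y' = 4.5 + -1.0·sin(-2.3562)·1.5 = 5.5607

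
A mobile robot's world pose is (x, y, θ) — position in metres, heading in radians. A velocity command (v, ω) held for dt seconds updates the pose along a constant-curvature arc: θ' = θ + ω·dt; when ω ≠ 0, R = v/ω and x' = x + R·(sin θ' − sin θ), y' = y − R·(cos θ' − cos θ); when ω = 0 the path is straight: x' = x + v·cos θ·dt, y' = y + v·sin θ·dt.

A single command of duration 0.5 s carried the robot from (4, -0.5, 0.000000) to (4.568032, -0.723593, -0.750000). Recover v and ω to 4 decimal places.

v = 1.2500, ω = -1.5000

Δθ = -0.750000 − 0.000000 = -0.750000
ω = Δθ/dt = -0.750000/0.5 = -1.5000
R = Δx/(sin θ' − sin θ) = -0.8333
v = R·ω = -0.8333·-1.5000 = 1.2500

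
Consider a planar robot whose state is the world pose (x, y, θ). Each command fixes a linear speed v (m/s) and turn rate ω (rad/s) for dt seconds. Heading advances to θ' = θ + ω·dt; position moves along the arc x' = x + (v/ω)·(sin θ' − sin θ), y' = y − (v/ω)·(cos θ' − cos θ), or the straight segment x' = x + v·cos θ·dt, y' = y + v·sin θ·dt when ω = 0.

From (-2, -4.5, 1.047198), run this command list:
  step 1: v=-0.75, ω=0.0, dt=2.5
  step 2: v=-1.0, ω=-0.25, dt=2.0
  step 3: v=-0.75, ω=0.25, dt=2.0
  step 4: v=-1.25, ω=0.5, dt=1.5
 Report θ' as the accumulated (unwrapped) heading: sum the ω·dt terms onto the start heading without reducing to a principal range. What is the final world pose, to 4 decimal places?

(-5.6287, -10.4129, 1.7972)

step 1: θ'=1.0472 (straight) → pose (-2.9375, -6.1238, 1.0472)
step 2: θ'=0.5472 (R=4.0000) → pose (-4.3204, -7.5397, 0.5472)
step 3: θ'=1.0472 (R=-3.0000) → pose (-5.3576, -8.6017, 1.0472)
step 4: θ'=1.7972 (R=-2.5000) → pose (-5.6287, -10.4129, 1.7972)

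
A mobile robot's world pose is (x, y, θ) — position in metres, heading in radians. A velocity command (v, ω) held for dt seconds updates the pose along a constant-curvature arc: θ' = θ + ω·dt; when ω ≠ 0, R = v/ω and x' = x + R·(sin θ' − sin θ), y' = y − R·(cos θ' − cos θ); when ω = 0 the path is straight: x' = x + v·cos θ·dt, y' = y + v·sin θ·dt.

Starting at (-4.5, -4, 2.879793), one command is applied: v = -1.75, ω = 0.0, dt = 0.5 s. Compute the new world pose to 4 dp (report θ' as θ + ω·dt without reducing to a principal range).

θ' = 2.8798 + 0.0·0.5 = 2.8798
ω = 0 → straight: x' = -4.5 + -1.75·cos(2.8798)·0.5 = -3.6548
y' = -4 + -1.75·sin(2.8798)·0.5 = -4.2265

(-3.6548, -4.2265, 2.8798)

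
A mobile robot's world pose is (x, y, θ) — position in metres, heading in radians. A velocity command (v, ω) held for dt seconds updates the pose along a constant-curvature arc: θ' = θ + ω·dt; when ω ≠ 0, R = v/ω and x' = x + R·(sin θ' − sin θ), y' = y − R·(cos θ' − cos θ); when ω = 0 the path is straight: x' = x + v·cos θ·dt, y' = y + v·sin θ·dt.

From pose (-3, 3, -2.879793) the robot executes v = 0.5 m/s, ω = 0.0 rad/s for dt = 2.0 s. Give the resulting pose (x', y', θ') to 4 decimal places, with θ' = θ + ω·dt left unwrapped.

(-3.9659, 2.7412, -2.8798)

θ' = -2.8798 + 0.0·2.0 = -2.8798
ω = 0 → straight: x' = -3 + 0.5·cos(-2.8798)·2.0 = -3.9659
y' = 3 + 0.5·sin(-2.8798)·2.0 = 2.7412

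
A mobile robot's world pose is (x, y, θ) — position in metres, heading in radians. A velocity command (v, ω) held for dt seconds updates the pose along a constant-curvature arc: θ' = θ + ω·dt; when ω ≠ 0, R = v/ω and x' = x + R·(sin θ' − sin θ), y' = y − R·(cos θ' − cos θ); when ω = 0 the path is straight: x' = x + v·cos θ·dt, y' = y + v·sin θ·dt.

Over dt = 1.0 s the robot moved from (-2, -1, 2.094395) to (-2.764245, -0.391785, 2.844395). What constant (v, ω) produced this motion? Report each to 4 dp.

Δθ = 2.844395 − 2.094395 = 0.750000
ω = Δθ/dt = 0.750000/1.0 = 0.7500
R = Δx/(sin θ' − sin θ) = 1.3333
v = R·ω = 1.3333·0.7500 = 1.0000

v = 1.0000, ω = 0.7500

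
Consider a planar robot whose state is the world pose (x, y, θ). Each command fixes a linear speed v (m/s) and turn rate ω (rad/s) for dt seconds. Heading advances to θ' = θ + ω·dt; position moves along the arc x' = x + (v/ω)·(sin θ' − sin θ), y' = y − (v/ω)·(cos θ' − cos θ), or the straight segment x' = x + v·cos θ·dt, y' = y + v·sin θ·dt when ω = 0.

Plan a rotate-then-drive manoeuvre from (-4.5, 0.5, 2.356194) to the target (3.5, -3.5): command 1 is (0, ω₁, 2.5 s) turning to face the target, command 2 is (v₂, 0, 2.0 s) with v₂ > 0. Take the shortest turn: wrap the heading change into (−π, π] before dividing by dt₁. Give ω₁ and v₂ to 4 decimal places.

heading to target = atan2(-3.5−0.5, 3.5−-4.5) = -0.4636
Δθ = wrap(-0.4636 − 2.3562) = -2.8198; ω₁ = Δθ/dt₁ = -1.1279
distance = √((3.5−-4.5)² + (-3.5−0.5)²) = 8.9443; v₂ = distance/dt₂ = 4.4721

ω₁ = -1.1279, v₂ = 4.4721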